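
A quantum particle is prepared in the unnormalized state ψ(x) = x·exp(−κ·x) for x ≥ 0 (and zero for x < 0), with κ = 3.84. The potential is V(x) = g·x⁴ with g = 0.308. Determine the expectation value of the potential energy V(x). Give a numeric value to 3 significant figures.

⟨V⟩ = ∫ V(x)·|ψ|² dx / ∫|ψ|² dx.
Every integrand reduces to terms xʲ·e^(−2κx) on [0, ∞); use ∫₀^∞ xʲ·e^(−2κx) dx = j!/(2κ)^(j+1).
State is unnormalized: ∫|ψ|² dx = 0.0044152, and ∫ψ*·V(x)·ψ dx = 0.00014072, so ⟨V⟩ = 0.00014072 / 0.0044152.
⟨V⟩ = 0.031872.

0.0319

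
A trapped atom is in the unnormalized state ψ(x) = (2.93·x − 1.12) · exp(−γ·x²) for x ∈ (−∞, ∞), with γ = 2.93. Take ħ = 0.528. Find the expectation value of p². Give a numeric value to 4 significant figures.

p² ψ = −ħ² d²ψ/dx²; ⟨p²⟩ = −ħ² ∫ ψ*·ψ'' dx / ∫|ψ|² dx.
Expand each integrand as polynomial × e^(−2γx²) and use ∫x^(2j)·e^(−2γx²) dx = (2j−1)!!/(4γ)^j · √(π/(2γ)), odd powers → 0; here √(π/(2γ)) = 0.73219. Differentiate with the product rule, d/dx e^(−γx²) = −2γx·e^(−γx²).
State is unnormalized: ∫|ψ|² dx = 1.4548, and ∫ψ*·(−ħ² ψ'') dx = 2.0645, so ⟨p²⟩ = 2.0645 / 1.4548.
⟨p²⟩ = 1.4191.

1.419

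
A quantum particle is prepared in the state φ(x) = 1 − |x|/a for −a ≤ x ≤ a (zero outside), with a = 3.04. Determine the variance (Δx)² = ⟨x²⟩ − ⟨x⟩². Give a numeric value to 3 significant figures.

0.924

Compute ⟨x⟩ and ⟨x²⟩ separately, then (Δx)² = ⟨x²⟩ − ⟨x⟩².
φ is even, so ∫ over [−a, a] = 2∫₀ᵃ with φ = 1 − x/a there: ∫₀ᵃ (1 − x/a)² dx = a/3, ∫₀ᵃ x²(1 − x/a)² dx = a³/30, ∫₀ᵃ x⁴(1 − x/a)² dx = a⁵/105.
Normalization: ∫|φ|² dx = 2.0267.
⟨x⟩ = 0.0000 and ⟨x²⟩ = 0.92416.
(Δx)² = 0.92416 − (0.0000)² = 0.92416.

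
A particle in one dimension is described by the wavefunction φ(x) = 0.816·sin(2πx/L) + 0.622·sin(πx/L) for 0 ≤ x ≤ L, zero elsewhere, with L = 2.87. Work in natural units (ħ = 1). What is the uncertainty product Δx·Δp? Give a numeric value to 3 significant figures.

0.871

Δx = √(⟨x²⟩−⟨x⟩²), Δp = √(⟨p²⟩−⟨p⟩²).
On 0 ≤ x ≤ L (j ≠ l): ∫sin²(jπx/L) dx = L/2, ∫sin(jπx/L)·sin(lπx/L) dx = 0; diagonal moments ∫x·sin²(jπx/L) dx = L²/4, ∫x²·sin²(jπx/L) dx = L³·(1/6 − 1/(4j²π²)); cross terms ∫x·sin(jπx/L)·sin(lπx/L) dx = 0 for j + l even and −4jlL²/(π²(j² − l²)²) for j + l odd, ∫x²·sin(jπx/L)·sin(lπx/L) dx = (−1)^(j+l)·4jlL³/(π²(j² − l²)²); higher powers the same way via product-to-sum and parts. d²/dx² sin(jπx/L) = −(jπ/L)²·sin(jπx/L); on 0 ≤ x ≤ L, ∫sin²(jπx/L) dx = L/2 and ∫sin(jπx/L)·sin(lπx/L) dx = 0 for j ≠ l, so only diagonal terms survive in ∫|φ|² and ∫φ·φ″; ∫φ·φ′ dx = [φ²/2] between the walls = 0.
Normalization: ∫|φ|² dx = 1.5107.
⟨x⟩ = 0.93652, ⟨x²⟩ = 1.0957 ⇒ Δx = 0.46753.
⟨p⟩ = 0.0000, ⟨p²⟩ = 3.4718 ⇒ Δp = 1.8633.
Δx·Δp = 0.87115.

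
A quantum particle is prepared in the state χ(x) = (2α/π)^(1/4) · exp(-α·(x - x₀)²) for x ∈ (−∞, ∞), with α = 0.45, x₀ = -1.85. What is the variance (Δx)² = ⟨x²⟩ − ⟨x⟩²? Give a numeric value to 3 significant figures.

Compute ⟨x⟩ and ⟨x²⟩ separately, then (Δx)² = ⟨x²⟩ − ⟨x⟩².
Gaussian moments (u = x − x₀): ∫u^(2j)·e^(−2αu²) du = (2j−1)!!/(4α)^j · √(π/(2α)), odd powers integrate to 0; here √(π/(2α)) = 1.8683.
⟨x⟩ = -1.8500 and ⟨x²⟩ = 3.9781.
(Δx)² = 3.9781 − (-1.8500)² = 0.55556.

0.556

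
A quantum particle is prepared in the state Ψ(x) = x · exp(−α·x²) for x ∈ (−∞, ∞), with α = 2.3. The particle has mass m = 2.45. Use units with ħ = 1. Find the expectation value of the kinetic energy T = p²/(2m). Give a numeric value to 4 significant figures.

T = −(ħ²/2m) d²/dx², so ⟨T⟩ = −(ħ²/2m) ∫ Ψ*·Ψ'' dx / ∫|Ψ|² dx; with m = 2.45.
Expand each integrand as polynomial × e^(−2αx²) and use ∫x^(2j)·e^(−2αx²) dx = (2j−1)!!/(4α)^j · √(π/(2α)), odd powers → 0; here √(π/(2α)) = 0.82641. Differentiate with the product rule, d/dx e^(−αx²) = −2αx·e^(−αx²).
State is unnormalized: ∫|Ψ|² dx = 0.089827, and ∫Ψ*·(−ħ²/2m · Ψ'') dx = 0.12649, so ⟨T⟩ = 0.12649 / 0.089827.
⟨T⟩ = 1.4082.

1.408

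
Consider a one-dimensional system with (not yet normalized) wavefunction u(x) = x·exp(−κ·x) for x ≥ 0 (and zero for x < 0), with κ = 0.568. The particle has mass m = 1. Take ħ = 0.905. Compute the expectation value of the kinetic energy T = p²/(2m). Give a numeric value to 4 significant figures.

T = −(ħ²/2m) d²/dx², so ⟨T⟩ = −(ħ²/2m) ∫ u*·u'' dx / ∫|u|² dx; with m = 1.
Differentiate x·exp(−κ·x) with the product rule; every integrand then reduces to terms xʲ·e^(−2κx) on [0, ∞), with ∫₀^∞ xʲ·e^(−2κx) dx = j!/(2κ)^(j+1).
State is unnormalized: ∫|u|² dx = 1.3643, and ∫u*·(−ħ²/2m · u'') dx = 0.18024, so ⟨T⟩ = 0.18024 / 1.3643.
⟨T⟩ = 0.13212.

0.1321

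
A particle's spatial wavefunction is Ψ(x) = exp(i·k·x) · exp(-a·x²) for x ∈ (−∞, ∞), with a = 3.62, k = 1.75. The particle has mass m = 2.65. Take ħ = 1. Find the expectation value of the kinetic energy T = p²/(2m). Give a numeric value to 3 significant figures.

1.26

T = −(ħ²/2m) d²/dx², so ⟨T⟩ = −(ħ²/2m) ∫ Ψ*·Ψ'' dx / ∫|Ψ|² dx; with m = 2.65.
Gaussian moments: ∫x^(2j)·e^(−2ax²) dx = (2j−1)!!/(4a)^j · √(π/(2a)), odd powers integrate to 0; here √(π/(2a)) = 0.65873. Derivatives: Ψ′ = (ik − 2ax)·Ψ, Ψ″ = ((ik − 2ax)² − 2a)·Ψ; the odd-in-x pieces drop out.
State is unnormalized: ∫|Ψ|² dx = 0.65873, and ∫Ψ*·(−ħ²/2m · Ψ'') dx = 0.83056, so ⟨T⟩ = 0.83056 / 0.65873.
⟨T⟩ = 1.2608.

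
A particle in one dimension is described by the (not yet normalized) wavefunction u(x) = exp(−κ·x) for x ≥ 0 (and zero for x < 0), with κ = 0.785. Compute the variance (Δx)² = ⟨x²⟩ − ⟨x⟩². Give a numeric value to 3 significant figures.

0.406

Compute ⟨x⟩ and ⟨x²⟩ separately, then (Δx)² = ⟨x²⟩ − ⟨x⟩².
Every integrand reduces to terms xʲ·e^(−2κx) on [0, ∞); use ∫₀^∞ xʲ·e^(−2κx) dx = j!/(2κ)^(j+1).
Normalization: ∫|u|² dx = 0.63694.
⟨x⟩ = 0.63694 and ⟨x²⟩ = 0.81139.
(Δx)² = 0.81139 − (0.63694)² = 0.40570.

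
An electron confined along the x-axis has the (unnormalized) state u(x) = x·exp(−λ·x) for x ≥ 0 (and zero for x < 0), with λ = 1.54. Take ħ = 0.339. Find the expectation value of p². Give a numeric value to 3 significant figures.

0.273

p² u = −ħ² d²u/dx²; ⟨p²⟩ = −ħ² ∫ u*·u'' dx / ∫|u|² dx.
Differentiate x·exp(−λ·x) with the product rule; every integrand then reduces to terms xʲ·e^(−2λx) on [0, ∞), with ∫₀^∞ xʲ·e^(−2λx) dx = j!/(2λ)^(j+1).
State is unnormalized: ∫|u|² dx = 0.068451, and ∫u*·(−ħ² u'') dx = 0.018656, so ⟨p²⟩ = 0.018656 / 0.068451.
⟨p²⟩ = 0.27255.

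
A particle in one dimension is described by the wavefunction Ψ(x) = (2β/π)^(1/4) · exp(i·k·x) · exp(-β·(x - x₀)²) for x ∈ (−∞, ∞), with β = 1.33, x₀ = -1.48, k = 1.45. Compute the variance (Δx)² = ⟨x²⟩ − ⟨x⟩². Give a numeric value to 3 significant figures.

0.188

Compute ⟨x⟩ and ⟨x²⟩ separately, then (Δx)² = ⟨x²⟩ − ⟨x⟩².
Gaussian moments (u = x − x₀): ∫u^(2j)·e^(−2βu²) du = (2j−1)!!/(4β)^j · √(π/(2β)), odd powers integrate to 0; here √(π/(2β)) = 1.0868.
⟨x⟩ = -1.4800 and ⟨x²⟩ = 2.3784.
(Δx)² = 2.3784 − (-1.4800)² = 0.18797.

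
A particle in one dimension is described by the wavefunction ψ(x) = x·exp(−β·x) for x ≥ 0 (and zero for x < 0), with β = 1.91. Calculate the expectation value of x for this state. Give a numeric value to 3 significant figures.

⟨x⟩ = ∫ x·|ψ|² dx / ∫|ψ|² dx (integrals over the domain).
Every integrand reduces to terms xʲ·e^(−2βx) on [0, ∞); use ∫₀^∞ xʲ·e^(−2βx) dx = j!/(2β)^(j+1).
State is unnormalized: ∫|ψ|² dx = 0.035879, and ∫ψ*·x·ψ dx = 0.028177, so ⟨x⟩ = 0.028177 / 0.035879.
⟨x⟩ = 0.78534.

0.785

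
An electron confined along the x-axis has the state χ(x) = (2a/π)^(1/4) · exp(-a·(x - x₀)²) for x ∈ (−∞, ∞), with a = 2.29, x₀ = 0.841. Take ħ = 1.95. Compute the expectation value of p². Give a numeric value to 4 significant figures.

8.708

p² χ = −ħ² d²χ/dx²; ⟨p²⟩ = −ħ² ∫ χ*·χ'' dx.
Gaussian moments (u = x − x₀): ∫u^(2j)·e^(−2au²) du = (2j−1)!!/(4a)^j · √(π/(2a)), odd powers integrate to 0; here √(π/(2a)) = 0.82821. Derivatives: d/dx e^(−au²) = −2au·e^(−au²), d²/dx² e^(−au²) = (4a²u² − 2a)·e^(−au²).
⟨p²⟩ = 8.7077.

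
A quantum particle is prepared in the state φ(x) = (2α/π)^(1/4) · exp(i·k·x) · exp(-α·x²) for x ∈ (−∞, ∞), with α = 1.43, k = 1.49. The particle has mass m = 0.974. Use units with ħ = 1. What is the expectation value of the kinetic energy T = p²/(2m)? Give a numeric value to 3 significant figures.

1.87

T = −(ħ²/2m) d²/dx², so ⟨T⟩ = −(ħ²/2m) ∫ φ*·φ'' dx; with m = 0.974.
Gaussian moments: ∫x^(2j)·e^(−2αx²) dx = (2j−1)!!/(4α)^j · √(π/(2α)), odd powers integrate to 0; here √(π/(2α)) = 1.0481. Derivatives: φ′ = (ik − 2αx)·φ, φ″ = ((ik − 2αx)² − 2α)·φ; the odd-in-x pieces drop out.
⟨T⟩ = 1.8738.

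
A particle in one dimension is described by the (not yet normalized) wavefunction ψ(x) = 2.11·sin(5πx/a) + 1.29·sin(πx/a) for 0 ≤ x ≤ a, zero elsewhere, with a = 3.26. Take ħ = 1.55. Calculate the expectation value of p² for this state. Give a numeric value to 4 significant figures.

p² ψ = −ħ² d²ψ/dx²; ⟨p²⟩ = −ħ² ∫ ψ*·ψ'' dx / ∫|ψ|² dx.
d²/dx² sin(jπx/a) = −(jπ/a)²·sin(jπx/a); on 0 ≤ x ≤ a, ∫sin²(jπx/a) dx = a/2 and ∫sin(jπx/a)·sin(lπx/a) dx = 0 for j ≠ l, so only diagonal terms survive in ∫|ψ|² and ∫ψ·ψ″; ∫ψ·ψ′ dx = [ψ²/2] between the walls = 0.
State is unnormalized: ∫|ψ|² dx = 9.9694, and ∫ψ*·(−ħ² ψ'') dx = 410.83, so ⟨p²⟩ = 410.83 / 9.9694.
⟨p²⟩ = 41.209.

41.21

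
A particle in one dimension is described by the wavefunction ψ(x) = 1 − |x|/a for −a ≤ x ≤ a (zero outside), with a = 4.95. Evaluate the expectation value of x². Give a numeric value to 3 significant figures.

⟨x²⟩ = ∫ x²·|ψ|² dx / ∫|ψ|² dx (integrals over the domain).
ψ is even, so ∫ over [−a, a] = 2∫₀ᵃ with ψ = 1 − x/a there: ∫₀ᵃ (1 − x/a)² dx = a/3, ∫₀ᵃ x²(1 − x/a)² dx = a³/30, ∫₀ᵃ x⁴(1 − x/a)² dx = a⁵/105.
State is unnormalized: ∫|ψ|² dx = 3.3000, and ∫ψ*·x²·ψ dx = 8.0858, so ⟨x²⟩ = 8.0858 / 3.3000.
⟨x²⟩ = 2.4503.

2.45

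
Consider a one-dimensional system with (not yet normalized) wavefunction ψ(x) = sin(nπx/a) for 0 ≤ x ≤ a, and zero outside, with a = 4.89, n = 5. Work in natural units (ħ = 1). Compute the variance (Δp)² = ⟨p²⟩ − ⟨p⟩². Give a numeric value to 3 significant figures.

10.3

Compute ⟨p⟩ and ⟨p²⟩ separately; (Δp)² = ⟨p²⟩ − ⟨p⟩².
d/dx sin(nπx/a) = (nπ/a)·cos(nπx/a) and d²/dx² sin(nπx/a) = −(nπ/a)²·sin(nπx/a); on 0 ≤ x ≤ a, ∫sin²(nπx/a) dx = a/2 and ∫sin(nπx/a)·cos(nπx/a) dx = 0.
Normalization: ∫|ψ|² dx = 2.4450.
⟨p⟩ = 0.0000 and ⟨p²⟩ = 10.319.
(Δp)² = 10.319 − (0.0000)² = 10.319.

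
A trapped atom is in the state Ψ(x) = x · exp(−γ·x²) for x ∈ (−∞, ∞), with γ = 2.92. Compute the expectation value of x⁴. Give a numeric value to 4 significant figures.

0.1100

⟨x⁴⟩ = ∫ x⁴·|Ψ|² dx / ∫|Ψ|² dx (integrals over the domain).
Expand each integrand as polynomial × e^(−2γx²) and use ∫x^(2j)·e^(−2γx²) dx = (2j−1)!!/(4γ)^j · √(π/(2γ)), odd powers → 0; here √(π/(2γ)) = 0.73345.
State is unnormalized: ∫|Ψ|² dx = 0.062795, and ∫Ψ*·x⁴·Ψ dx = 0.0069045, so ⟨x⁴⟩ = 0.0069045 / 0.062795.
⟨x⁴⟩ = 0.10995.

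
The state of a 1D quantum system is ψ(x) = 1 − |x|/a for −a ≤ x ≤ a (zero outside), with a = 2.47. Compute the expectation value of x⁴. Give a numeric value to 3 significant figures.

⟨x⁴⟩ = ∫ x⁴·|ψ|² dx / ∫|ψ|² dx (integrals over the domain).
ψ is even, so ∫ over [−a, a] = 2∫₀ᵃ with ψ = 1 − x/a there: ∫₀ᵃ (1 − x/a)² dx = a/3, ∫₀ᵃ x²(1 − x/a)² dx = a³/30, ∫₀ᵃ x⁴(1 − x/a)² dx = a⁵/105.
State is unnormalized: ∫|ψ|² dx = 1.6467, and ∫ψ*·x⁴·ψ dx = 1.7512, so ⟨x⁴⟩ = 1.7512 / 1.6467.
⟨x⁴⟩ = 1.0635.

1.06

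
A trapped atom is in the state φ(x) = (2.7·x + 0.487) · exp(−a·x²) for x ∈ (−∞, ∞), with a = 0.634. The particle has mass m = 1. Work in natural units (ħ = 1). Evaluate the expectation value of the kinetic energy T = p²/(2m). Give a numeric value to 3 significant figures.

0.903

T = −(ħ²/2m) d²/dx², so ⟨T⟩ = −(ħ²/2m) ∫ φ*·φ'' dx / ∫|φ|² dx; with m = 1.
Expand each integrand as polynomial × e^(−2ax²) and use ∫x^(2j)·e^(−2ax²) dx = (2j−1)!!/(4a)^j · √(π/(2a)), odd powers → 0; here √(π/(2a)) = 1.5740. Differentiate with the product rule, d/dx e^(−ax²) = −2ax·e^(−ax²).
State is unnormalized: ∫|φ|² dx = 4.8981, and ∫φ*·(−ħ²/2m · φ'') dx = 4.4214, so ⟨T⟩ = 4.4214 / 4.8981.
⟨T⟩ = 0.90268.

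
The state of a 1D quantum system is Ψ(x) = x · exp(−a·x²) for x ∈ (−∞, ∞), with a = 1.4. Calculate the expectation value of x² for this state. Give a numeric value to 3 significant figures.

0.536

⟨x²⟩ = ∫ x²·|Ψ|² dx / ∫|Ψ|² dx (integrals over the domain).
Expand each integrand as polynomial × e^(−2ax²) and use ∫x^(2j)·e^(−2ax²) dx = (2j−1)!!/(4a)^j · √(π/(2a)), odd powers → 0; here √(π/(2a)) = 1.0592.
State is unnormalized: ∫|Ψ|² dx = 0.18915, and ∫Ψ*·x²·Ψ dx = 0.10133, so ⟨x²⟩ = 0.10133 / 0.18915.
⟨x²⟩ = 0.53571.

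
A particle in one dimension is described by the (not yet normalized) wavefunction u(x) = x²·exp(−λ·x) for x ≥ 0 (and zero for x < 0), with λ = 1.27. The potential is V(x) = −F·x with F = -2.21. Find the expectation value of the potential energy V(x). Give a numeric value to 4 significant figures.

4.350

⟨V⟩ = ∫ V(x)·|u|² dx / ∫|u|² dx.
Every integrand reduces to terms xʲ·e^(−2λx) on [0, ∞); use ∫₀^∞ xʲ·e^(−2λx) dx = j!/(2λ)^(j+1).
State is unnormalized: ∫|u|² dx = 0.22701, and ∫u*·V(x)·u dx = 0.98758, so ⟨V⟩ = 0.98758 / 0.22701.
⟨V⟩ = 4.3504.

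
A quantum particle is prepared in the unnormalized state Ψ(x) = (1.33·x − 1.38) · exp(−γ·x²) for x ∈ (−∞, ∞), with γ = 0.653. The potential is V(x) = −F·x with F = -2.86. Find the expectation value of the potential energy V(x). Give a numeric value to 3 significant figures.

⟨V⟩ = ∫ V(x)·|Ψ|² dx / ∫|Ψ|² dx.
Expand each integrand as polynomial × e^(−2γx²) and use ∫x^(2j)·e^(−2γx²) dx = (2j−1)!!/(4γ)^j · √(π/(2γ)), odd powers → 0; here √(π/(2γ)) = 1.5510.
State is unnormalized: ∫|Ψ|² dx = 4.0040, and ∫Ψ*·V(x)·Ψ dx = -6.2339, so ⟨V⟩ = -6.2339 / 4.0040.
⟨V⟩ = -1.5569.

-1.56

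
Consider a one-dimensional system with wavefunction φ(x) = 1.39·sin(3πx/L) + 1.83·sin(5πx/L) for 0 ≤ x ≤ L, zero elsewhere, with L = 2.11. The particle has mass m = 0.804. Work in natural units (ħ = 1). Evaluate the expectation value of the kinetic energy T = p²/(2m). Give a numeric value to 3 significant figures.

26.4

T = −(ħ²/2m) d²/dx², so ⟨T⟩ = −(ħ²/2m) ∫ φ*·φ'' dx / ∫|φ|² dx; with m = 0.804.
d²/dx² sin(jπx/L) = −(jπ/L)²·sin(jπx/L); on 0 ≤ x ≤ L, ∫sin²(jπx/L) dx = L/2 and ∫sin(jπx/L)·sin(lπx/L) dx = 0 for j ≠ l, so only diagonal terms survive in ∫|φ|² and ∫φ·φ″; ∫φ·φ′ dx = [φ²/2] between the walls = 0.
State is unnormalized: ∫|φ|² dx = 5.5715, and ∫φ*·(−ħ²/2m · φ'') dx = 147.06, so ⟨T⟩ = 147.06 / 5.5715.
⟨T⟩ = 26.396.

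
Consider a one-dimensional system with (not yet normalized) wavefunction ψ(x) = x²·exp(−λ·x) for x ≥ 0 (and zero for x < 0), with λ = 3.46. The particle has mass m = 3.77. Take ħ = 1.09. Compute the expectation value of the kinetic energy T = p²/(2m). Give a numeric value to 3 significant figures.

T = −(ħ²/2m) d²/dx², so ⟨T⟩ = −(ħ²/2m) ∫ ψ*·ψ'' dx / ∫|ψ|² dx; with m = 3.77.
Differentiate x²·exp(−λ·x) with the product rule; every integrand then reduces to terms xʲ·e^(−2λx) on [0, ∞), with ∫₀^∞ xʲ·e^(−2λx) dx = j!/(2λ)^(j+1).
State is unnormalized: ∫|ψ|² dx = 0.0015124, and ∫ψ*·(−ħ²/2m · ψ'') dx = 0.00095103, so ⟨T⟩ = 0.00095103 / 0.0015124.
⟨T⟩ = 0.62880.

0.629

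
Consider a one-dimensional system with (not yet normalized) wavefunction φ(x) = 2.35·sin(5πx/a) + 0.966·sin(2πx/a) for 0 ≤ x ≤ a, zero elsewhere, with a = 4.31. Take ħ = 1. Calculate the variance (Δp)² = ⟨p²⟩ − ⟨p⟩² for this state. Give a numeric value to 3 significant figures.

Compute ⟨p⟩ and ⟨p²⟩ separately; (Δp)² = ⟨p²⟩ − ⟨p⟩².
d²/dx² sin(jπx/a) = −(jπ/a)²·sin(jπx/a); on 0 ≤ x ≤ a, ∫sin²(jπx/a) dx = a/2 and ∫sin(jπx/a)·sin(lπx/a) dx = 0 for j ≠ l, so only diagonal terms survive in ∫|φ|² and ∫φ·φ″; ∫φ·φ′ dx = [φ²/2] between the walls = 0.
Normalization: ∫|φ|² dx = 13.912.
⟨p⟩ = 0.0000 and ⟨p²⟩ = 11.670.
(Δp)² = 11.670 − (0.0000)² = 11.670.

11.7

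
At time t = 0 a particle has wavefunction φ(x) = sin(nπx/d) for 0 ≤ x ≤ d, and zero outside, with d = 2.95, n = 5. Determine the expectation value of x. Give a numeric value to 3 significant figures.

1.48

⟨x⟩ = ∫ x·|φ|² dx / ∫|φ|² dx (integrals over the domain).
With sin²θ = (1 − cos2θ)/2 on 0 ≤ x ≤ d: ∫sin²(nπx/d) dx = d/2, ∫x·sin²(nπx/d) dx = d²/4, ∫x²·sin²(nπx/d) dx = d³·(1/6 − 1/(4n²π²)); higher powers xᵏ the same way, integrating xᵏ·cos(2nπx/d) by parts.
State is unnormalized: ∫|φ|² dx = 1.4750, and ∫φ*·x·φ dx = 2.1756, so ⟨x⟩ = 2.1756 / 1.4750.
⟨x⟩ = 1.4750.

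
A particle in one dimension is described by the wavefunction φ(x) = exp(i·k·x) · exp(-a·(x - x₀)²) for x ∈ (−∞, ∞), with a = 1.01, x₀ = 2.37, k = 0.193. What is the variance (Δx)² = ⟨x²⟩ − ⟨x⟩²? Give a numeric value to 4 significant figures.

0.2475

Compute ⟨x⟩ and ⟨x²⟩ separately, then (Δx)² = ⟨x²⟩ − ⟨x⟩².
Gaussian moments (u = x − x₀): ∫u^(2j)·e^(−2au²) du = (2j−1)!!/(4a)^j · √(π/(2a)), odd powers integrate to 0; here √(π/(2a)) = 1.2471.
Normalization: ∫|φ|² dx = 1.2471.
⟨x⟩ = 2.3700 and ⟨x²⟩ = 5.8644.
(Δx)² = 5.8644 − (2.3700)² = 0.24752.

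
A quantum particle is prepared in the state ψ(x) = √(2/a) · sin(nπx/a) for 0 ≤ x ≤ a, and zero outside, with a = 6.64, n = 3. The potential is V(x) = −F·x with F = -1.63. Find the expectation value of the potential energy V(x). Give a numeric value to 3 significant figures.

5.41

⟨V⟩ = ∫ V(x)·|ψ|² dx.
With sin²θ = (1 − cos2θ)/2 on 0 ≤ x ≤ a: ∫sin²(nπx/a) dx = a/2, ∫x·sin²(nπx/a) dx = a²/4, ∫x²·sin²(nπx/a) dx = a³·(1/6 − 1/(4n²π²)); higher powers xᵏ the same way, integrating xᵏ·cos(2nπx/a) by parts.
⟨V⟩ = 5.4116.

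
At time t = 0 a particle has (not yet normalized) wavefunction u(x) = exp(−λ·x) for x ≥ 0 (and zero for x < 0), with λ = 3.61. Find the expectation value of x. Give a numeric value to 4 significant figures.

0.1385

⟨x⟩ = ∫ x·|u|² dx / ∫|u|² dx (integrals over the domain).
Every integrand reduces to terms xʲ·e^(−2λx) on [0, ∞); use ∫₀^∞ xʲ·e^(−2λx) dx = j!/(2λ)^(j+1).
State is unnormalized: ∫|u|² dx = 0.13850, and ∫u*·x·u dx = 0.019183, so ⟨x⟩ = 0.019183 / 0.13850.
⟨x⟩ = 0.13850.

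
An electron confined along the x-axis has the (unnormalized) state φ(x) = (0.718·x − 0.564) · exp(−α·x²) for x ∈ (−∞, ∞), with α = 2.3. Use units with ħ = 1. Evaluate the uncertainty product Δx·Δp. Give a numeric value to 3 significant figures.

0.507

Δx = √(⟨x²⟩−⟨x⟩²), Δp = √(⟨p²⟩−⟨p⟩²).
Expand each integrand as polynomial × e^(−2αx²) and use ∫x^(2j)·e^(−2αx²) dx = (2j−1)!!/(4α)^j · √(π/(2α)), odd powers → 0; here √(π/(2α)) = 0.82641. Differentiate with the product rule, d/dx e^(−αx²) = −2αx·e^(−αx²).
Normalization: ∫|φ|² dx = 0.30919.
⟨x⟩ = -0.23530, ⟨x²⟩ = 0.14126 ⇒ Δx = 0.29307.
⟨p⟩ = 0.0000, ⟨p²⟩ = 2.9890 ⇒ Δp = 1.7289.
Δx·Δp = 0.50668.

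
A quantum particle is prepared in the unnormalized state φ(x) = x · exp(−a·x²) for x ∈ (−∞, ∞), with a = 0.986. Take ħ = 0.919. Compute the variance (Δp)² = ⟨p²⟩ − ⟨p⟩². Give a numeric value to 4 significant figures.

2.498

Compute ⟨p⟩ and ⟨p²⟩ separately; (Δp)² = ⟨p²⟩ − ⟨p⟩².
Expand each integrand as polynomial × e^(−2ax²) and use ∫x^(2j)·e^(−2ax²) dx = (2j−1)!!/(4a)^j · √(π/(2a)), odd powers → 0; here √(π/(2a)) = 1.2622. Differentiate with the product rule, d/dx e^(−ax²) = −2ax·e^(−ax²).
Normalization: ∫|φ|² dx = 0.32003.
⟨p⟩ = 0.0000 and ⟨p²⟩ = 2.4982.
(Δp)² = 2.4982 − (0.0000)² = 2.4982.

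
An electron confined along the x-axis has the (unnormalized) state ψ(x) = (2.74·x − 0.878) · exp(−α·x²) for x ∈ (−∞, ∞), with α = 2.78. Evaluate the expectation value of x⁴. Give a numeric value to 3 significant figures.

0.0696

⟨x⁴⟩ = ∫ x⁴·|ψ|² dx / ∫|ψ|² dx (integrals over the domain).
Expand each integrand as polynomial × e^(−2αx²) and use ∫x^(2j)·e^(−2αx²) dx = (2j−1)!!/(4α)^j · √(π/(2α)), odd powers → 0; here √(π/(2α)) = 0.75169.
State is unnormalized: ∫|ψ|² dx = 1.0870, and ∫ψ*·x⁴·ψ dx = 0.075621, so ⟨x⁴⟩ = 0.075621 / 1.0870.
⟨x⁴⟩ = 0.069571.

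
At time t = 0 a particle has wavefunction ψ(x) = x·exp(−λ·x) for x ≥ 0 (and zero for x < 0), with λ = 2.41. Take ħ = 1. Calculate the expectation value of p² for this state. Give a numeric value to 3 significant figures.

5.81

p² ψ = −ħ² d²ψ/dx²; ⟨p²⟩ = −ħ² ∫ ψ*·ψ'' dx / ∫|ψ|² dx.
Differentiate x·exp(−λ·x) with the product rule; every integrand then reduces to terms xʲ·e^(−2λx) on [0, ∞), with ∫₀^∞ xʲ·e^(−2λx) dx = j!/(2λ)^(j+1).
State is unnormalized: ∫|ψ|² dx = 0.017860, and ∫ψ*·(−ħ² ψ'') dx = 0.10373, so ⟨p²⟩ = 0.10373 / 0.017860.
⟨p²⟩ = 5.8081.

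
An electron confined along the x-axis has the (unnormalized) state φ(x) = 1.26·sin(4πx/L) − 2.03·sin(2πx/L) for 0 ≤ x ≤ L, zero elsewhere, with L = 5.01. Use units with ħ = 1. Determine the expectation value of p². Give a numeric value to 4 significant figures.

p² φ = −ħ² d²φ/dx²; ⟨p²⟩ = −ħ² ∫ φ*·φ'' dx / ∫|φ|² dx.
d²/dx² sin(jπx/L) = −(jπ/L)²·sin(jπx/L); on 0 ≤ x ≤ L, ∫sin²(jπx/L) dx = L/2 and ∫sin(jπx/L)·sin(lπx/L) dx = 0 for j ≠ l, so only diagonal terms survive in ∫|φ|² and ∫φ·φ″; ∫φ·φ′ dx = [φ²/2] between the walls = 0.
State is unnormalized: ∫|φ|² dx = 14.300, and ∫φ*·(−ħ² φ'') dx = 41.257, so ⟨p²⟩ = 41.257 / 14.300.
⟨p²⟩ = 2.8851.

2.885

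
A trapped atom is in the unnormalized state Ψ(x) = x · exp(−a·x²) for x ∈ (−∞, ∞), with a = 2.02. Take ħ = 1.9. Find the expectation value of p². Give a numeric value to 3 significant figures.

p² Ψ = −ħ² d²Ψ/dx²; ⟨p²⟩ = −ħ² ∫ Ψ*·Ψ'' dx / ∫|Ψ|² dx.
Expand each integrand as polynomial × e^(−2ax²) and use ∫x^(2j)·e^(−2ax²) dx = (2j−1)!!/(4a)^j · √(π/(2a)), odd powers → 0; here √(π/(2a)) = 0.88183. Differentiate with the product rule, d/dx e^(−ax²) = −2ax·e^(−ax²).
State is unnormalized: ∫|Ψ|² dx = 0.10914, and ∫Ψ*·(−ħ² Ψ'') dx = 2.3876, so ⟨p²⟩ = 2.3876 / 0.10914.
⟨p²⟩ = 21.877.

21.9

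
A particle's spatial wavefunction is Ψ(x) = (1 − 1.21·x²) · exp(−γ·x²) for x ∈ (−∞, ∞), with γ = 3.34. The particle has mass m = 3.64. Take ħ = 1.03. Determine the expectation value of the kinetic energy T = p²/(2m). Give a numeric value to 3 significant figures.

T = −(ħ²/2m) d²/dx², so ⟨T⟩ = −(ħ²/2m) ∫ Ψ*·Ψ'' dx / ∫|Ψ|² dx; with m = 3.64.
Expand each integrand as polynomial × e^(−2γx²) and use ∫x^(2j)·e^(−2γx²) dx = (2j−1)!!/(4γ)^j · √(π/(2γ)), odd powers → 0; here √(π/(2γ)) = 0.68578. Differentiate with the product rule, d/dx e^(−γx²) = −2γx·e^(−γx²).
State is unnormalized: ∫|Ψ|² dx = 0.57844, and ∫Ψ*·(−ħ²/2m · Ψ'') dx = 0.41342, so ⟨T⟩ = 0.41342 / 0.57844.
⟨T⟩ = 0.71472.

0.715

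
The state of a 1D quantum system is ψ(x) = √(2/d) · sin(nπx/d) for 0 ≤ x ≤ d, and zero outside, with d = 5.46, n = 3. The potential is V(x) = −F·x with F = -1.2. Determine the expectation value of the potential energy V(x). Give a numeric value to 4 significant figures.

⟨V⟩ = ∫ V(x)·|ψ|² dx.
With sin²θ = (1 − cos2θ)/2 on 0 ≤ x ≤ d: ∫sin²(nπx/d) dx = d/2, ∫x·sin²(nπx/d) dx = d²/4, ∫x²·sin²(nπx/d) dx = d³·(1/6 − 1/(4n²π²)); higher powers xᵏ the same way, integrating xᵏ·cos(2nπx/d) by parts.
⟨V⟩ = 3.2760.

3.276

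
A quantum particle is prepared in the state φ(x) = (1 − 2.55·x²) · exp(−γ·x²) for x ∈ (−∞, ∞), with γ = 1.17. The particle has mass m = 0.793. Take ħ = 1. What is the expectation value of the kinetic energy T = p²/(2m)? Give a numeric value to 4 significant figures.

T = −(ħ²/2m) d²/dx², so ⟨T⟩ = −(ħ²/2m) ∫ φ*·φ'' dx / ∫|φ|² dx; with m = 0.793.
Expand each integrand as polynomial × e^(−2γx²) and use ∫x^(2j)·e^(−2γx²) dx = (2j−1)!!/(4γ)^j · √(π/(2γ)), odd powers → 0; here √(π/(2γ)) = 1.1587. Differentiate with the product rule, d/dx e^(−γx²) = −2γx·e^(−γx²).
State is unnormalized: ∫|φ|² dx = 0.92801, and ∫φ*·(−ħ²/2m · φ'') dx = 3.5626, so ⟨T⟩ = 3.5626 / 0.92801.
⟨T⟩ = 3.8390.

3.839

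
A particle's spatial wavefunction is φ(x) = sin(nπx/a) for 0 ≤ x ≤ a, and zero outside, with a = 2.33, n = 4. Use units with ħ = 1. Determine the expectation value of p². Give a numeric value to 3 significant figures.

29.1

p² φ = −ħ² d²φ/dx²; ⟨p²⟩ = −ħ² ∫ φ*·φ'' dx / ∫|φ|² dx.
d/dx sin(nπx/a) = (nπ/a)·cos(nπx/a) and d²/dx² sin(nπx/a) = −(nπ/a)²·sin(nπx/a); on 0 ≤ x ≤ a, ∫sin²(nπx/a) dx = a/2 and ∫sin(nπx/a)·cos(nπx/a) dx = 0.
State is unnormalized: ∫|φ|² dx = 1.1650, and ∫φ*·(−ħ² φ'') dx = 33.887, so ⟨p²⟩ = 33.887 / 1.1650.
⟨p²⟩ = 29.088.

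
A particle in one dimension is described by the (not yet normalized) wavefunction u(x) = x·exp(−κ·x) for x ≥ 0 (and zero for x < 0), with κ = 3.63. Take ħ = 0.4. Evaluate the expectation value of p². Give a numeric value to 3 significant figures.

p² u = −ħ² d²u/dx²; ⟨p²⟩ = −ħ² ∫ u*·u'' dx / ∫|u|² dx.
Differentiate x·exp(−κ·x) with the product rule; every integrand then reduces to terms xʲ·e^(−2κx) on [0, ∞), with ∫₀^∞ xʲ·e^(−2κx) dx = j!/(2κ)^(j+1).
State is unnormalized: ∫|u|² dx = 0.0052266, and ∫u*·(−ħ² u'') dx = 0.011019, so ⟨p²⟩ = 0.011019 / 0.0052266.
⟨p²⟩ = 2.1083.

2.11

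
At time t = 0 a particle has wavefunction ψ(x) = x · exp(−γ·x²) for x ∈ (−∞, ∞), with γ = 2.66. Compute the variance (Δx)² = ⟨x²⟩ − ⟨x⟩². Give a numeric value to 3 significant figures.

0.282

Compute ⟨x⟩ and ⟨x²⟩ separately, then (Δx)² = ⟨x²⟩ − ⟨x⟩².
Expand each integrand as polynomial × e^(−2γx²) and use ∫x^(2j)·e^(−2γx²) dx = (2j−1)!!/(4γ)^j · √(π/(2γ)), odd powers → 0; here √(π/(2γ)) = 0.76846.
Normalization: ∫|ψ|² dx = 0.072223.
⟨x⟩ = 0.0000 and ⟨x²⟩ = 0.28195.
(Δx)² = 0.28195 − (0.0000)² = 0.28195.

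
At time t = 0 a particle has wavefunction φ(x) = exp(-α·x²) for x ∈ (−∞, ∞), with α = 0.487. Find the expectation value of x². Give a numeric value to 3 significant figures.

⟨x²⟩ = ∫ x²·|φ|² dx / ∫|φ|² dx (integrals over the domain).
Gaussian moments: ∫x^(2j)·e^(−2αx²) dx = (2j−1)!!/(4α)^j · √(π/(2α)), odd powers integrate to 0; here √(π/(2α)) = 1.7960.
State is unnormalized: ∫|φ|² dx = 1.7960, and ∫φ*·x²·φ dx = 0.92195, so ⟨x²⟩ = 0.92195 / 1.7960.
⟨x²⟩ = 0.51335.

0.513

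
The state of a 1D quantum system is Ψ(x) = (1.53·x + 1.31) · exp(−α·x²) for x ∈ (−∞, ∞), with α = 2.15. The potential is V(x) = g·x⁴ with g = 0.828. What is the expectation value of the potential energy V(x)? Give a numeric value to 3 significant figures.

0.0520

⟨V⟩ = ∫ V(x)·|Ψ|² dx / ∫|Ψ|² dx.
Expand each integrand as polynomial × e^(−2αx²) and use ∫x^(2j)·e^(−2αx²) dx = (2j−1)!!/(4α)^j · √(π/(2α)), odd powers → 0; here √(π/(2α)) = 0.85475.
State is unnormalized: ∫|Ψ|² dx = 1.6995, and ∫Ψ*·V(x)·Ψ dx = 0.088336, so ⟨V⟩ = 0.088336 / 1.6995.
⟨V⟩ = 0.051977.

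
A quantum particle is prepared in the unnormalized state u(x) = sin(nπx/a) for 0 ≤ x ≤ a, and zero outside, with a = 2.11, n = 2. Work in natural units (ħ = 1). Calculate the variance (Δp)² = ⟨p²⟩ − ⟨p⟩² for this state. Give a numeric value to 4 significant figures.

8.867

Compute ⟨p⟩ and ⟨p²⟩ separately; (Δp)² = ⟨p²⟩ − ⟨p⟩².
d/dx sin(nπx/a) = (nπ/a)·cos(nπx/a) and d²/dx² sin(nπx/a) = −(nπ/a)²·sin(nπx/a); on 0 ≤ x ≤ a, ∫sin²(nπx/a) dx = a/2 and ∫sin(nπx/a)·cos(nπx/a) dx = 0.
Normalization: ∫|u|² dx = 1.0550.
⟨p⟩ = 0.0000 and ⟨p²⟩ = 8.8674.
(Δp)² = 8.8674 − (0.0000)² = 8.8674.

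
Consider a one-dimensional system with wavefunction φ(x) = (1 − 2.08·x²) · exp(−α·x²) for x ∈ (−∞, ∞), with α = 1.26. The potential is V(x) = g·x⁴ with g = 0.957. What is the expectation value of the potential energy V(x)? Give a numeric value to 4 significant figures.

0.4673

⟨V⟩ = ∫ V(x)·|φ|² dx / ∫|φ|² dx.
Expand each integrand as polynomial × e^(−2αx²) and use ∫x^(2j)·e^(−2αx²) dx = (2j−1)!!/(4α)^j · √(π/(2α)), odd powers → 0; here √(π/(2α)) = 1.1165.
State is unnormalized: ∫|φ|² dx = 0.76546, and ∫φ*·V(x)·φ dx = 0.35767, so ⟨V⟩ = 0.35767 / 0.76546.
⟨V⟩ = 0.46726.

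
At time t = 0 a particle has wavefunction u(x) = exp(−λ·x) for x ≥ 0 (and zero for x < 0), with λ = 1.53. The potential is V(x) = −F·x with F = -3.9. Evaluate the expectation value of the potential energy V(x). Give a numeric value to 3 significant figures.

⟨V⟩ = ∫ V(x)·|u|² dx / ∫|u|² dx.
Every integrand reduces to terms xʲ·e^(−2λx) on [0, ∞); use ∫₀^∞ xʲ·e^(−2λx) dx = j!/(2λ)^(j+1).
State is unnormalized: ∫|u|² dx = 0.32680, and ∫u*·V(x)·u dx = 0.41651, so ⟨V⟩ = 0.41651 / 0.32680.
⟨V⟩ = 1.2745.

1.27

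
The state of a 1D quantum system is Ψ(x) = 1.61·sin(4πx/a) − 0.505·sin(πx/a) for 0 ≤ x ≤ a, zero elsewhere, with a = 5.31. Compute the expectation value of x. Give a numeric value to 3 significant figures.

2.70

⟨x⟩ = ∫ x·|Ψ|² dx / ∫|Ψ|² dx (integrals over the domain).
On 0 ≤ x ≤ a (j ≠ l): ∫sin²(jπx/a) dx = a/2, ∫sin(jπx/a)·sin(lπx/a) dx = 0; diagonal moments ∫x·sin²(jπx/a) dx = a²/4, ∫x²·sin²(jπx/a) dx = a³·(1/6 − 1/(4j²π²)); cross terms ∫x·sin(jπx/a)·sin(lπx/a) dx = 0 for j + l even and −4jla²/(π²(j² − l²)²) for j + l odd, ∫x²·sin(jπx/a)·sin(lπx/a) dx = (−1)^(j+l)·4jla³/(π²(j² − l²)²); higher powers the same way via product-to-sum and parts.
State is unnormalized: ∫|Ψ|² dx = 7.5591, and ∫Ψ*·x·Ψ dx = 20.400, so ⟨x⟩ = 20.400 / 7.5591.
⟨x⟩ = 2.6987.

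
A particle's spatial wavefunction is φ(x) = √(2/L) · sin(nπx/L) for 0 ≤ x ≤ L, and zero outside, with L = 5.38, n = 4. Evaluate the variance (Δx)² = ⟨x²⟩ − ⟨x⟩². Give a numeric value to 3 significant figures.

2.32

Compute ⟨x⟩ and ⟨x²⟩ separately, then (Δx)² = ⟨x²⟩ − ⟨x⟩².
With sin²θ = (1 − cos2θ)/2 on 0 ≤ x ≤ L: ∫sin²(nπx/L) dx = L/2, ∫x·sin²(nπx/L) dx = L²/4, ∫x²·sin²(nπx/L) dx = L³·(1/6 − 1/(4n²π²)); higher powers xᵏ the same way, integrating xᵏ·cos(2nπx/L) by parts.
⟨x⟩ = 2.6900 and ⟨x²⟩ = 9.5565.
(Δx)² = 9.5565 − (2.6900)² = 2.3204.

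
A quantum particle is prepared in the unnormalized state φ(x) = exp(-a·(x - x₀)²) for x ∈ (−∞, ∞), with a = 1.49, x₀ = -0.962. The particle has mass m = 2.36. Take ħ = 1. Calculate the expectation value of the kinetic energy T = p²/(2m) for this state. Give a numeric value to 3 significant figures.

0.316

T = −(ħ²/2m) d²/dx², so ⟨T⟩ = −(ħ²/2m) ∫ φ*·φ'' dx / ∫|φ|² dx; with m = 2.36.
Gaussian moments (u = x − x₀): ∫u^(2j)·e^(−2au²) du = (2j−1)!!/(4a)^j · √(π/(2a)), odd powers integrate to 0; here √(π/(2a)) = 1.0268. Derivatives: d/dx e^(−au²) = −2au·e^(−au²), d²/dx² e^(−au²) = (4a²u² − 2a)·e^(−au²).
State is unnormalized: ∫|φ|² dx = 1.0268, and ∫φ*·(−ħ²/2m · φ'') dx = 0.32412, so ⟨T⟩ = 0.32412 / 1.0268.
⟨T⟩ = 0.31568.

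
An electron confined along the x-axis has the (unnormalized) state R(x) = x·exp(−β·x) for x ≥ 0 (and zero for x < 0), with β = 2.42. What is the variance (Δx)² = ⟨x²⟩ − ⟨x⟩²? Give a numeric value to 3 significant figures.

Compute ⟨x⟩ and ⟨x²⟩ separately, then (Δx)² = ⟨x²⟩ − ⟨x⟩².
Every integrand reduces to terms xʲ·e^(−2βx) on [0, ∞); use ∫₀^∞ xʲ·e^(−2βx) dx = j!/(2β)^(j+1).
Normalization: ∫|R|² dx = 0.017640.
⟨x⟩ = 0.61983 and ⟨x²⟩ = 0.51226.
(Δx)² = 0.51226 − (0.61983)² = 0.12807.

0.128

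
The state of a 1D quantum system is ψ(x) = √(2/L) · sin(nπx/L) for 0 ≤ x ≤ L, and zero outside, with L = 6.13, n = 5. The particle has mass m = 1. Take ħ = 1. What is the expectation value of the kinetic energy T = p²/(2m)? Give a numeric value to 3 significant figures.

T = −(ħ²/2m) d²/dx², so ⟨T⟩ = −(ħ²/2m) ∫ ψ*·ψ'' dx; with m = 1.
d/dx sin(nπx/L) = (nπ/L)·cos(nπx/L) and d²/dx² sin(nπx/L) = −(nπ/L)²·sin(nπx/L); on 0 ≤ x ≤ L, ∫sin²(nπx/L) dx = L/2 and ∫sin(nπx/L)·cos(nπx/L) dx = 0.
⟨T⟩ = 3.2831.

3.28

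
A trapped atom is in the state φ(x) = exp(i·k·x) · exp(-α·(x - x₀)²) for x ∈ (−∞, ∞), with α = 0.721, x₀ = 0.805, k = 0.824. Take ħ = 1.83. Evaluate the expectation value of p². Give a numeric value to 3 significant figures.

p² φ = −ħ² d²φ/dx²; ⟨p²⟩ = −ħ² ∫ φ*·φ'' dx / ∫|φ|² dx.
Gaussian moments (u = x − x₀): ∫u^(2j)·e^(−2αu²) du = (2j−1)!!/(4α)^j · √(π/(2α)), odd powers integrate to 0; here √(π/(2α)) = 1.4760. Derivatives: φ′ = (ik − 2αu)·φ, φ″ = ((ik − 2αu)² − 2α)·φ; the odd-in-u pieces drop out.
State is unnormalized: ∫|φ|² dx = 1.4760, and ∫φ*·(−ħ² φ'') dx = 6.9201, so ⟨p²⟩ = 6.9201 / 1.4760.
⟨p²⟩ = 4.6884.

4.69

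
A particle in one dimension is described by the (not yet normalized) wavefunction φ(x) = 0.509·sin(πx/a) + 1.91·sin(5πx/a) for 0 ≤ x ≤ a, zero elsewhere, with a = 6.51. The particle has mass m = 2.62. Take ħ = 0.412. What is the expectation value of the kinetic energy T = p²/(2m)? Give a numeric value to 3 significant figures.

T = −(ħ²/2m) d²/dx², so ⟨T⟩ = −(ħ²/2m) ∫ φ*·φ'' dx / ∫|φ|² dx; with m = 2.62.
d²/dx² sin(jπx/a) = −(jπ/a)²·sin(jπx/a); on 0 ≤ x ≤ a, ∫sin²(jπx/a) dx = a/2 and ∫sin(jπx/a)·sin(lπx/a) dx = 0 for j ≠ l, so only diagonal terms survive in ∫|φ|² and ∫φ·φ″; ∫φ·φ′ dx = [φ²/2] between the walls = 0.
State is unnormalized: ∫|φ|² dx = 12.718, and ∫φ*·(−ħ²/2m · φ'') dx = 2.2459, so ⟨T⟩ = 2.2459 / 12.718.
⟨T⟩ = 0.17659.

0.177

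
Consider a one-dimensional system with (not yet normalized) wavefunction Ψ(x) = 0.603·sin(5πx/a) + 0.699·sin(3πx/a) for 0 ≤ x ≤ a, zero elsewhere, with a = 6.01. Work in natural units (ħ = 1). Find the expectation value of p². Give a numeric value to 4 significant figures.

4.325

p² Ψ = −ħ² d²Ψ/dx²; ⟨p²⟩ = −ħ² ∫ Ψ*·Ψ'' dx / ∫|Ψ|² dx.
d²/dx² sin(jπx/a) = −(jπ/a)²·sin(jπx/a); on 0 ≤ x ≤ a, ∫sin²(jπx/a) dx = a/2 and ∫sin(jπx/a)·sin(lπx/a) dx = 0 for j ≠ l, so only diagonal terms survive in ∫|Ψ|² and ∫Ψ·Ψ″; ∫Ψ·Ψ′ dx = [Ψ²/2] between the walls = 0.
State is unnormalized: ∫|Ψ|² dx = 2.5609, and ∫Ψ*·(−ħ² Ψ'') dx = 11.075, so ⟨p²⟩ = 11.075 / 2.5609.
⟨p²⟩ = 4.3245.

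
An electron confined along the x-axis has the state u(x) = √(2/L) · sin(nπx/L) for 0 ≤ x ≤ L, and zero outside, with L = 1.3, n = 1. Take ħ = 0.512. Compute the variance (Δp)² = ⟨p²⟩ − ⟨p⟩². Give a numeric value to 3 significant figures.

1.53

Compute ⟨p⟩ and ⟨p²⟩ separately; (Δp)² = ⟨p²⟩ − ⟨p⟩².
d/dx sin(nπx/L) = (nπ/L)·cos(nπx/L) and d²/dx² sin(nπx/L) = −(nπ/L)²·sin(nπx/L); on 0 ≤ x ≤ L, ∫sin²(nπx/L) dx = L/2 and ∫sin(nπx/L)·cos(nπx/L) dx = 0.
⟨p⟩ = 0.0000 and ⟨p²⟩ = 1.5309.
(Δp)² = 1.5309 − (0.0000)² = 1.5309.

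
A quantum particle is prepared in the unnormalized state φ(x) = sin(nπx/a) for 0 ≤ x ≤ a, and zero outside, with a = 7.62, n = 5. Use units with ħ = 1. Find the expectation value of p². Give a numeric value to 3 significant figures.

p² φ = −ħ² d²φ/dx²; ⟨p²⟩ = −ħ² ∫ φ*·φ'' dx / ∫|φ|² dx.
d/dx sin(nπx/a) = (nπ/a)·cos(nπx/a) and d²/dx² sin(nπx/a) = −(nπ/a)²·sin(nπx/a); on 0 ≤ x ≤ a, ∫sin²(nπx/a) dx = a/2 and ∫sin(nπx/a)·cos(nπx/a) dx = 0.
State is unnormalized: ∫|φ|² dx = 3.8100, and ∫φ*·(−ħ² φ'') dx = 16.190, so ⟨p²⟩ = 16.190 / 3.8100.
⟨p²⟩ = 4.2494.

4.25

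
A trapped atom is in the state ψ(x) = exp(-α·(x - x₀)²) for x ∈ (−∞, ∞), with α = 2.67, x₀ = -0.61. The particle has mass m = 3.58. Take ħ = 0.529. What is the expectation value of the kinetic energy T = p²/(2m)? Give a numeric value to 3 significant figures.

0.104

T = −(ħ²/2m) d²/dx², so ⟨T⟩ = −(ħ²/2m) ∫ ψ*·ψ'' dx / ∫|ψ|² dx; with m = 3.58.
Gaussian moments (u = x − x₀): ∫u^(2j)·e^(−2αu²) du = (2j−1)!!/(4α)^j · √(π/(2α)), odd powers integrate to 0; here √(π/(2α)) = 0.76702. Derivatives: d/dx e^(−αu²) = −2αu·e^(−αu²), d²/dx² e^(−αu²) = (4α²u² − 2α)·e^(−αu²).
State is unnormalized: ∫|ψ|² dx = 0.76702, and ∫ψ*·(−ħ²/2m · ψ'') dx = 0.080041, so ⟨T⟩ = 0.080041 / 0.76702.
⟨T⟩ = 0.10435.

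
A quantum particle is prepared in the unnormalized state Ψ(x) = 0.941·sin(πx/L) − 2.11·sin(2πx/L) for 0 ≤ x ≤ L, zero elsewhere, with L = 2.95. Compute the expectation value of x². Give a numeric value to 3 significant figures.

3.90

⟨x²⟩ = ∫ x²·|Ψ|² dx / ∫|Ψ|² dx (integrals over the domain).
On 0 ≤ x ≤ L (j ≠ l): ∫sin²(jπx/L) dx = L/2, ∫sin(jπx/L)·sin(lπx/L) dx = 0; diagonal moments ∫x·sin²(jπx/L) dx = L²/4, ∫x²·sin²(jπx/L) dx = L³·(1/6 − 1/(4j²π²)); cross terms ∫x·sin(jπx/L)·sin(lπx/L) dx = 0 for j + l even and −4jlL²/(π²(j² − l²)²) for j + l odd, ∫x²·sin(jπx/L)·sin(lπx/L) dx = (−1)^(j+l)·4jlL³/(π²(j² − l²)²); higher powers the same way via product-to-sum and parts.
State is unnormalized: ∫|Ψ|² dx = 7.8729, and ∫Ψ*·x²·Ψ dx = 30.720, so ⟨x²⟩ = 30.720 / 7.8729.
⟨x²⟩ = 3.9020.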